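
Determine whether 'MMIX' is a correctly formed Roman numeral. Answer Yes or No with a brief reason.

'MMIX': Check the rules: uses only the symbols I, V, X, L, C, D, M; no symbol is repeated more than three times in a row; V, L and D each appear at most once; the only place a smaller symbol precedes a larger one is the allowed subtractive pair IX, the symbol right after such a pair (if any) is smaller than the pair's first symbol, and otherwise the values never increase from left to right. Value: M (1000) + M (1000) + IX (9) = 2009. So it is a valid standard Roman numeral.

Yes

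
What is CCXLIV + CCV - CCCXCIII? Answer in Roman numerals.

CCXLIV = 244, CCV = 205, CCCXCIII = 393
244 + 205 = 449
449 - 393 = 56

LVI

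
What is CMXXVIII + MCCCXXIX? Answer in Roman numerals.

CMXXVIII = 928
MCCCXXIX = 1329
928 + 1329 = 2257

MMCCLVII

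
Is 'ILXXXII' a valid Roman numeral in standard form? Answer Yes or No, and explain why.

'ILXXXII': Invalid subtractive combination: IL

No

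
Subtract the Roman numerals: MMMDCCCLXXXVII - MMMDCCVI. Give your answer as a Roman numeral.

MMMDCCCLXXXVII = 3887
MMMDCCVI = 3706
3887 - 3706 = 181

CLXXXI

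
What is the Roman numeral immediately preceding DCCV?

DCCV = 705; previous is 704

DCCIV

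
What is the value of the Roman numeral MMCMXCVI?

MMCMXCVI: M=1000, M=1000, CM=900, XC=90, V=5, I=1
1000 + 1000 + 900 + 90 + 5 + 1 = 2996

2996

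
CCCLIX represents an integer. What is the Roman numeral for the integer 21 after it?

CCCLIX = 359
359 + 21 = 380

CCCLXXX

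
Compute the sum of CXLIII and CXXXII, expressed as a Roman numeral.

CXLIII = 143
CXXXII = 132
143 + 132 = 275

CCLXXV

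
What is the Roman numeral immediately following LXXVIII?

LXXVIII = 78; next is 79

LXXIX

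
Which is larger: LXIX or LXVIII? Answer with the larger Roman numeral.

LXIX = 69
LXVIII = 68
69 is larger

LXIX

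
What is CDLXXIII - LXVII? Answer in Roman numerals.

CDLXXIII = 473
LXVII = 67
473 - 67 = 406

CDVI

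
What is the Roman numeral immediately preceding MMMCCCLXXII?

MMMCCCLXXII = 3372, so the previous integer is 3372 - 1 = 3371

MMMCCCLXXI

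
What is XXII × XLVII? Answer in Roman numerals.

XXII = 22
XLVII = 47
22 × 47 = 1034

MXXXIV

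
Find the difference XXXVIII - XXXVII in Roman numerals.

XXXVIII = 38
XXXVII = 37
38 - 37 = 1

I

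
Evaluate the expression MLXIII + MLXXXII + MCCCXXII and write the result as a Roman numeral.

MLXIII = 1063, MLXXXII = 1082, MCCCXXII = 1322
1063 + 1082 = 2145
2145 + 1322 = 3467

MMMCDLXVII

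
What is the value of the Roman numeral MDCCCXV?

MDCCCXV: M=1000, D=500, C=100, C=100, C=100, X=10, V=5
1000 + 500 + 100 + 100 + 100 + 10 + 5 = 1815

1815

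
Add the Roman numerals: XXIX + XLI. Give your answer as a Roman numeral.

XXIX = 29
XLI = 41
29 + 41 = 70

LXX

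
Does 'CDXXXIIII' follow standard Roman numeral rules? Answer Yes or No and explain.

'CDXXXIIII': More than 3 consecutive I's

No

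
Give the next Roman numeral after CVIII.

CVIII = 108, so the next integer is 108 + 1 = 109

CIX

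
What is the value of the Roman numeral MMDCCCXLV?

MMDCCCXLV: M=1000, M=1000, D=500, C=100, C=100, C=100, XL=40, V=5
1000 + 1000 + 500 + 100 + 100 + 100 + 40 + 5 = 2845

2845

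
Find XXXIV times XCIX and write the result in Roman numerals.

XXXIV = 34
XCIX = 99
34 × 99 = 3366

MMMCCCLXVI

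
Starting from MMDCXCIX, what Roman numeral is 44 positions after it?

MMDCXCIX = 2699
2699 + 44 = 2743

MMDCCXLIII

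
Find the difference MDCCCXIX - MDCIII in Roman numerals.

MDCCCXIX = 1819
MDCIII = 1603
1819 - 1603 = 216

CCXVI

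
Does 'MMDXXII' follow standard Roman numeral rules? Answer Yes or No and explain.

'MMDXXII': Check the rules: uses only the symbols I, V, X, L, C, D, M; no symbol is repeated more than three times in a row; V, L and D each appear at most once; no smaller symbol precedes a larger one (values never increase from left to right). Value: M (1000) + M (1000) + D (500) + X (10) + X (10) + I (1) + I (1) = 2522. So it is a valid standard Roman numeral.

Yes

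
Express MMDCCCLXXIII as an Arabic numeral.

MMDCCCLXXIII: M=1000, M=1000, D=500, C=100, C=100, C=100, L=50, X=10, X=10, I=1, I=1, I=1
1000 + 1000 + 500 + 100 + 100 + 100 + 50 + 10 + 10 + 1 + 1 + 1 = 2873

2873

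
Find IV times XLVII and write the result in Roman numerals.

IV = 4
XLVII = 47
4 × 47 = 188

CLXXXVIII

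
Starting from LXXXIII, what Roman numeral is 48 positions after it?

LXXXIII = 83
83 + 48 = 131

CXXXI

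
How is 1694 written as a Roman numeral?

Convert 1694 to Roman numerals:
  1694 contains 1×1000 (M)
  694 contains 1×500 (D)
  194 contains 1×100 (C)
  94 contains 1×90 (XC)
  4 contains 1×4 (IV)

MDCXCIV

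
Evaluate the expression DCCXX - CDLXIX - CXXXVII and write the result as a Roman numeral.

DCCXX = 720, CDLXIX = 469, CXXXVII = 137
720 - 469 = 251
251 - 137 = 114

CXIV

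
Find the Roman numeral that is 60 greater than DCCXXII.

DCCXXII = 722
722 + 60 = 782

DCCLXXXII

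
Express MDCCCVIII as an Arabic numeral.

MDCCCVIII: M=1000, D=500, C=100, C=100, C=100, V=5, I=1, I=1, I=1
1000 + 500 + 100 + 100 + 100 + 5 + 1 + 1 + 1 = 1808

1808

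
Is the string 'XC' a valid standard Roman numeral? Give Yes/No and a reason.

'XC': Check the rules: uses only the symbols I, V, X, L, C, D, M; no symbol is repeated more than three times in a row; V, L and D each appear at most once; the only place a smaller symbol precedes a larger one is the allowed subtractive pair XC, the symbol right after such a pair (if any) is smaller than the pair's first symbol, and otherwise the values never increase from left to right. Value: XC = 90. So it is a valid standard Roman numeral.

Yes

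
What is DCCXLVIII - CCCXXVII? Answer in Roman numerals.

DCCXLVIII = 748
CCCXXVII = 327
748 - 327 = 421

CDXXI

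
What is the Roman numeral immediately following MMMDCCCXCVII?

MMMDCCCXCVII = 3897; next is 3898

MMMDCCCXCVIII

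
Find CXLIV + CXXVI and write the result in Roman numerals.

CXLIV = 144
CXXVI = 126
144 + 126 = 270

CCLXX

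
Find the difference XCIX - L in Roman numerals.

XCIX = 99
L = 50
99 - 50 = 49

XLIX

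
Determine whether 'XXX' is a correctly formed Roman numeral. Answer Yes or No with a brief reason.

'XXX': Check the rules: uses only the symbols I, V, X, L, C, D, M; no symbol is repeated more than three times in a row; V, L and D each appear at most once; no smaller symbol precedes a larger one (values never increase from left to right). Value: X (10) + X (10) + X (10) = 30. So it is a valid standard Roman numeral.

Yes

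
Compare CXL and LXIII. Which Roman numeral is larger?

CXL = 140
LXIII = 63
140 is larger

CXL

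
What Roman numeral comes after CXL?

CXL = 140; next is 141

CXLI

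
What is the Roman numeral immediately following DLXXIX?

DLXXIX = 579, so the next integer is 579 + 1 = 580

DLXXX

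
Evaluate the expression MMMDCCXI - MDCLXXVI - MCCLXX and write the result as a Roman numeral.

MMMDCCXI = 3711, MDCLXXVI = 1676, MCCLXX = 1270
3711 - 1676 = 2035
2035 - 1270 = 765

DCCLXV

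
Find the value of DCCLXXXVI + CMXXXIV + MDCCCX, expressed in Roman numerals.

DCCLXXXVI = 786, CMXXXIV = 934, MDCCCX = 1810
786 + 934 = 1720
1720 + 1810 = 3530

MMMDXXX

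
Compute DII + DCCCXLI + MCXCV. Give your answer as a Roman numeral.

DII = 502, DCCCXLI = 841, MCXCV = 1195
502 + 841 = 1343
1343 + 1195 = 2538

MMDXXXVIII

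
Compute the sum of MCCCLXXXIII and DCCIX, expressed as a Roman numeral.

MCCCLXXXIII = 1383
DCCIX = 709
1383 + 709 = 2092

MMXCII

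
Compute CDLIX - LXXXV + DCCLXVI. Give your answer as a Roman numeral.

CDLIX = 459, LXXXV = 85, DCCLXVI = 766
459 - 85 = 374
374 + 766 = 1140

MCXL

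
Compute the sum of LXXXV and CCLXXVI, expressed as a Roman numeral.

LXXXV = 85
CCLXXVI = 276
85 + 276 = 361

CCCLXI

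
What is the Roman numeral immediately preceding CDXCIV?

CDXCIV = 494; previous is 493

CDXCIII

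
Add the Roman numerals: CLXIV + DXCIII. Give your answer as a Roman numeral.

CLXIV = 164
DXCIII = 593
164 + 593 = 757

DCCLVII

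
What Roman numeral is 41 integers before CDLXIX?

CDLXIX = 469
469 - 41 = 428

CDXXVIII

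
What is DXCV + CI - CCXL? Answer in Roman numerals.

DXCV = 595, CI = 101, CCXL = 240
595 + 101 = 696
696 - 240 = 456

CDLVI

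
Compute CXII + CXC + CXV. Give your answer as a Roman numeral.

CXII = 112, CXC = 190, CXV = 115
112 + 190 = 302
302 + 115 = 417

CDXVII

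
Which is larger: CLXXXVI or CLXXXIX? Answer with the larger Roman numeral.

CLXXXVI = 186
CLXXXIX = 189
189 is larger

CLXXXIX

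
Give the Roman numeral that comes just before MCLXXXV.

MCLXXXV = 1185; previous is 1184

MCLXXXIV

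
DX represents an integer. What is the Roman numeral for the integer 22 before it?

DX = 510
510 - 22 = 488

CDLXXXVIII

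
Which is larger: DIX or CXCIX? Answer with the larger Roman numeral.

DIX = 509
CXCIX = 199
509 is larger

DIX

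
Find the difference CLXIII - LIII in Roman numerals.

CLXIII = 163
LIII = 53
163 - 53 = 110

CX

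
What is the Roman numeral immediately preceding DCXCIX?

DCXCIX = 699; previous is 698

DCXCVIII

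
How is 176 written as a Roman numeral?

Convert 176 to Roman numerals:
  176 contains 1×100 (C)
  76 contains 1×50 (L)
  26 contains 2×10 (XX)
  6 contains 1×5 (V)
  1 contains 1×1 (I)

CLXXVI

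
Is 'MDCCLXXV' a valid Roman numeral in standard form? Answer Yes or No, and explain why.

'MDCCLXXV': Check the rules: uses only the symbols I, V, X, L, C, D, M; no symbol is repeated more than three times in a row; V, L and D each appear at most once; no smaller symbol precedes a larger one (values never increase from left to right). Value: M (1000) + D (500) + C (100) + C (100) + L (50) + X (10) + X (10) + V (5) = 1775. So it is a valid standard Roman numeral.

Yes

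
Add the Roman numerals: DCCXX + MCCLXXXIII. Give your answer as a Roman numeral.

DCCXX = 720
MCCLXXXIII = 1283
720 + 1283 = 2003

MMIII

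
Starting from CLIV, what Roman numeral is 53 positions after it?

CLIV = 154
154 + 53 = 207

CCVII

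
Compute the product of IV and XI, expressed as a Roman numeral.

IV = 4
XI = 11
4 × 11 = 44

XLIV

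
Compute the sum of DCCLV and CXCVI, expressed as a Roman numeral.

DCCLV = 755
CXCVI = 196
755 + 196 = 951

CMLI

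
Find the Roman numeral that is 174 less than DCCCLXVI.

DCCCLXVI = 866
866 - 174 = 692

DCXCII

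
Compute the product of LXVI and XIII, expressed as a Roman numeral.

LXVI = 66
XIII = 13
66 × 13 = 858

DCCCLVIII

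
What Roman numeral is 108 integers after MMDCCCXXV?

MMDCCCXXV = 2825
2825 + 108 = 2933

MMCMXXXIII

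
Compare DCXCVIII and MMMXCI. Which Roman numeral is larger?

DCXCVIII = 698
MMMXCI = 3091
3091 is larger

MMMXCI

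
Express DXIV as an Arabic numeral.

DXIV: D=500, X=10, IV=4
500 + 10 + 4 = 514

514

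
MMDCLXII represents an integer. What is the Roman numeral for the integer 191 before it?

MMDCLXII = 2662
2662 - 191 = 2471

MMCDLXXI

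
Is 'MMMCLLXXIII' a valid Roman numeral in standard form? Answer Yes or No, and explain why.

'MMMCLLXXIII': L should not appear more than once

No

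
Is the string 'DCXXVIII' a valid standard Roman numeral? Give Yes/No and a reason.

'DCXXVIII': Check the rules: uses only the symbols I, V, X, L, C, D, M; no symbol is repeated more than three times in a row; V, L and D each appear at most once; no smaller symbol precedes a larger one (values never increase from left to right). Value: D (500) + C (100) + X (10) + X (10) + V (5) + I (1) + I (1) + I (1) = 628. So it is a valid standard Roman numeral.

Yes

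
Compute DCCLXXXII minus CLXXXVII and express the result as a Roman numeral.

DCCLXXXII = 782
CLXXXVII = 187
782 - 187 = 595

DXCV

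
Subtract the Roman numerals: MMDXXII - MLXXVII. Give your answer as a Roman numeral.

MMDXXII = 2522
MLXXVII = 1077
2522 - 1077 = 1445

MCDXLV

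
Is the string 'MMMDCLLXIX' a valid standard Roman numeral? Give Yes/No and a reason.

'MMMDCLLXIX': L should not appear more than once

No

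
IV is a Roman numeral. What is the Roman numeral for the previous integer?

IV = 4, so the previous integer is 4 - 1 = 3

III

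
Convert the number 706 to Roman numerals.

Convert 706 to Roman numerals:
  706 contains 1×500 (D)
  206 contains 2×100 (CC)
  6 contains 1×5 (V)
  1 contains 1×1 (I)

DCCVI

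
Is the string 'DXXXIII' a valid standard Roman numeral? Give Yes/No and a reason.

'DXXXIII': Check the rules: uses only the symbols I, V, X, L, C, D, M; no symbol is repeated more than three times in a row; V, L and D each appear at most once; no smaller symbol precedes a larger one (values never increase from left to right). Value: D (500) + X (10) + X (10) + X (10) + I (1) + I (1) + I (1) = 533. So it is a valid standard Roman numeral.

Yes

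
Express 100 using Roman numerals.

Convert 100 to Roman numerals:
  100 contains 1×100 (C)

C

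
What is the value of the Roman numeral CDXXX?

CDXXX: CD=400, X=10, X=10, X=10
400 + 10 + 10 + 10 = 430

430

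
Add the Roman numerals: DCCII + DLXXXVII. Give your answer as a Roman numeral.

DCCII = 702
DLXXXVII = 587
702 + 587 = 1289

MCCLXXXIX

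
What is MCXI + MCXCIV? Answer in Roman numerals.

MCXI = 1111
MCXCIV = 1194
1111 + 1194 = 2305

MMCCCV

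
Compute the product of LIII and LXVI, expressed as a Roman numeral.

LIII = 53
LXVI = 66
53 × 66 = 3498

MMMCDXCVIII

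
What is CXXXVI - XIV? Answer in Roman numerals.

CXXXVI = 136
XIV = 14
136 - 14 = 122

CXXII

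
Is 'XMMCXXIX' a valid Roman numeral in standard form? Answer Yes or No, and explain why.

'XMMCXXIX': Invalid subtractive combination: XM

No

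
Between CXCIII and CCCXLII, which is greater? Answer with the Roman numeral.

CXCIII = 193
CCCXLII = 342
342 is larger

CCCXLII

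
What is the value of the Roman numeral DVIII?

DVIII: D=500, V=5, I=1, I=1, I=1
500 + 5 + 1 + 1 + 1 = 508

508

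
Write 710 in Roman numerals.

Convert 710 to Roman numerals:
  710 contains 1×500 (D)
  210 contains 2×100 (CC)
  10 contains 1×10 (X)

DCCX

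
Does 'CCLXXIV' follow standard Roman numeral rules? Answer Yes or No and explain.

'CCLXXIV': Check the rules: uses only the symbols I, V, X, L, C, D, M; no symbol is repeated more than three times in a row; V, L and D each appear at most once; the only place a smaller symbol precedes a larger one is the allowed subtractive pair IV, the symbol right after such a pair (if any) is smaller than the pair's first symbol, and otherwise the values never increase from left to right. Value: C (100) + C (100) + L (50) + X (10) + X (10) + IV (4) = 274. So it is a valid standard Roman numeral.

Yes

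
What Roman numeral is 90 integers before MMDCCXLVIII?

MMDCCXLVIII = 2748
2748 - 90 = 2658

MMDCLVIII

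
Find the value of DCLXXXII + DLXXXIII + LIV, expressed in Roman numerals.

DCLXXXII = 682, DLXXXIII = 583, LIV = 54
682 + 583 = 1265
1265 + 54 = 1319

MCCCXIX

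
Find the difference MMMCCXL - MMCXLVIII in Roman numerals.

MMMCCXL = 3240
MMCXLVIII = 2148
3240 - 2148 = 1092

MXCII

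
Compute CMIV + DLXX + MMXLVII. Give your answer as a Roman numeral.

CMIV = 904, DLXX = 570, MMXLVII = 2047
904 + 570 = 1474
1474 + 2047 = 3521

MMMDXXI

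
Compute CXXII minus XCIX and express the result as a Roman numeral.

CXXII = 122
XCIX = 99
122 - 99 = 23

XXIII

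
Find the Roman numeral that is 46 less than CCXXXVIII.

CCXXXVIII = 238
238 - 46 = 192

CXCII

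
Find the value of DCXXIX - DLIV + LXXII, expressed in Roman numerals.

DCXXIX = 629, DLIV = 554, LXXII = 72
629 - 554 = 75
75 + 72 = 147

CXLVII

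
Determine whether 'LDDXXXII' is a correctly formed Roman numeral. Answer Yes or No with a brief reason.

'LDDXXXII': D should not appear more than once

No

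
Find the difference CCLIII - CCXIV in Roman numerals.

CCLIII = 253
CCXIV = 214
253 - 214 = 39

XXXIX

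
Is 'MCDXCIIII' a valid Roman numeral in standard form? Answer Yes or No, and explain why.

'MCDXCIIII': More than 3 consecutive I's

No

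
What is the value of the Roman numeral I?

I: I=1

1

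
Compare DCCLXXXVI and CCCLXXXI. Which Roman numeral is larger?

DCCLXXXVI = 786
CCCLXXXI = 381
786 is larger

DCCLXXXVI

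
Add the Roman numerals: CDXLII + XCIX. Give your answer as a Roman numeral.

CDXLII = 442
XCIX = 99
442 + 99 = 541

DXLI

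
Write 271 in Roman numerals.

Convert 271 to Roman numerals:
  271 contains 2×100 (CC)
  71 contains 1×50 (L)
  21 contains 2×10 (XX)
  1 contains 1×1 (I)

CCLXXI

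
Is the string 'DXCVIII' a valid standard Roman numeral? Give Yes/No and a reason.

'DXCVIII': Check the rules: uses only the symbols I, V, X, L, C, D, M; no symbol is repeated more than three times in a row; V, L and D each appear at most once; the only place a smaller symbol precedes a larger one is the allowed subtractive pair XC, the symbol right after such a pair (if any) is smaller than the pair's first symbol, and otherwise the values never increase from left to right. Value: D (500) + XC (90) + V (5) + I (1) + I (1) + I (1) = 598. So it is a valid standard Roman numeral.

Yes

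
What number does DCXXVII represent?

DCXXVII: D=500, C=100, X=10, X=10, V=5, I=1, I=1
500 + 100 + 10 + 10 + 5 + 1 + 1 = 627

627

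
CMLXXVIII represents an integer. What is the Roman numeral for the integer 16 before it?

CMLXXVIII = 978
978 - 16 = 962

CMLXII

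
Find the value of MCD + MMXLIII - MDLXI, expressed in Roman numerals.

MCD = 1400, MMXLIII = 2043, MDLXI = 1561
1400 + 2043 = 3443
3443 - 1561 = 1882

MDCCCLXXXII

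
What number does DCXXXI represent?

DCXXXI: D=500, C=100, X=10, X=10, X=10, I=1
500 + 100 + 10 + 10 + 10 + 1 = 631

631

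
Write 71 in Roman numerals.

Convert 71 to Roman numerals:
  71 contains 1×50 (L)
  21 contains 2×10 (XX)
  1 contains 1×1 (I)

LXXI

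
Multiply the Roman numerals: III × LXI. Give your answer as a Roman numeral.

III = 3
LXI = 61
3 × 61 = 183

CLXXXIII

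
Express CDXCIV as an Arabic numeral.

CDXCIV: CD=400, XC=90, IV=4
400 + 90 + 4 = 494

494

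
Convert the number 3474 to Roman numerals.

Convert 3474 to Roman numerals:
  3474 contains 3×1000 (MMM)
  474 contains 1×400 (CD)
  74 contains 1×50 (L)
  24 contains 2×10 (XX)
  4 contains 1×4 (IV)

MMMCDLXXIV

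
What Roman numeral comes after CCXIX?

CCXIX = 219; next is 220

CCXX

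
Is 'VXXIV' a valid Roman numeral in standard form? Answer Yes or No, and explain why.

'VXXIV': V should not appear more than once

No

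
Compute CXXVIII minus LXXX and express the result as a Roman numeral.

CXXVIII = 128
LXXX = 80
128 - 80 = 48

XLVIII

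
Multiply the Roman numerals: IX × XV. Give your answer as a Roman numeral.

IX = 9
XV = 15
9 × 15 = 135

CXXXV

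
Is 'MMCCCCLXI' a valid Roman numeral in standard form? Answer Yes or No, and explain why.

'MMCCCCLXI': More than 3 consecutive C's

No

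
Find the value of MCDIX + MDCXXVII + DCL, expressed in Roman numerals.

MCDIX = 1409, MDCXXVII = 1627, DCL = 650
1409 + 1627 = 3036
3036 + 650 = 3686

MMMDCLXXXVI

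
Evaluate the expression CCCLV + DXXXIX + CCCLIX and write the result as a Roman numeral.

CCCLV = 355, DXXXIX = 539, CCCLIX = 359
355 + 539 = 894
894 + 359 = 1253

MCCLIII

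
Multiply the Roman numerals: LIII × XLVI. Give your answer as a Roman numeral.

LIII = 53
XLVI = 46
53 × 46 = 2438

MMCDXXXVIII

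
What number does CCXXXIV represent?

CCXXXIV: C=100, C=100, X=10, X=10, X=10, IV=4
100 + 100 + 10 + 10 + 10 + 4 = 234

234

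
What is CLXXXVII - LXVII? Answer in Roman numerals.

CLXXXVII = 187
LXVII = 67
187 - 67 = 120

CXX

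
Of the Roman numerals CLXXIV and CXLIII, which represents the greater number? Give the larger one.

CLXXIV = 174
CXLIII = 143
174 is larger

CLXXIV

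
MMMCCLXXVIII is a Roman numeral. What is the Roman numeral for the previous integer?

MMMCCLXXVIII = 3278, so the previous integer is 3278 - 1 = 3277

MMMCCLXXVII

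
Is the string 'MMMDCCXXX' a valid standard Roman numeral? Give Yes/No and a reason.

'MMMDCCXXX': Check the rules: uses only the symbols I, V, X, L, C, D, M; no symbol is repeated more than three times in a row; V, L and D each appear at most once; no smaller symbol precedes a larger one (values never increase from left to right). Value: M (1000) + M (1000) + M (1000) + D (500) + C (100) + C (100) + X (10) + X (10) + X (10) = 3730. So it is a valid standard Roman numeral.

Yes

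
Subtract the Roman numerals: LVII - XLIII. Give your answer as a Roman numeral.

LVII = 57
XLIII = 43
57 - 43 = 14

XIV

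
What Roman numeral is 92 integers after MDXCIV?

MDXCIV = 1594
1594 + 92 = 1686

MDCLXXXVI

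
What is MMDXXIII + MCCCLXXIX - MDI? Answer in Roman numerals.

MMDXXIII = 2523, MCCCLXXIX = 1379, MDI = 1501
2523 + 1379 = 3902
3902 - 1501 = 2401

MMCDI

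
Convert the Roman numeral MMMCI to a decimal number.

MMMCI: M=1000, M=1000, M=1000, C=100, I=1
1000 + 1000 + 1000 + 100 + 1 = 3101

3101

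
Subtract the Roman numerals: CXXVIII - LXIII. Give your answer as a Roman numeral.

CXXVIII = 128
LXIII = 63
128 - 63 = 65

LXV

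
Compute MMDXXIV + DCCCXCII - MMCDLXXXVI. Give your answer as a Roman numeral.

MMDXXIV = 2524, DCCCXCII = 892, MMCDLXXXVI = 2486
2524 + 892 = 3416
3416 - 2486 = 930

CMXXX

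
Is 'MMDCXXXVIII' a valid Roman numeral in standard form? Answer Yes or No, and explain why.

'MMDCXXXVIII': Check the rules: uses only the symbols I, V, X, L, C, D, M; no symbol is repeated more than three times in a row; V, L and D each appear at most once; no smaller symbol precedes a larger one (values never increase from left to right). Value: M (1000) + M (1000) + D (500) + C (100) + X (10) + X (10) + X (10) + V (5) + I (1) + I (1) + I (1) = 2638. So it is a valid standard Roman numeral.

Yes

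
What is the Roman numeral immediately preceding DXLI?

DXLI = 541; previous is 540

DXL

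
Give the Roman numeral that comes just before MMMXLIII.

MMMXLIII = 3043, so the previous integer is 3043 - 1 = 3042

MMMXLII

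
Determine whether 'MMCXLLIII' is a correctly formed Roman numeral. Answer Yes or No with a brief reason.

'MMCXLLIII': L should not appear more than once

No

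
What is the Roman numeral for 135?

Convert 135 to Roman numerals:
  135 contains 1×100 (C)
  35 contains 3×10 (XXX)
  5 contains 1×5 (V)

CXXXV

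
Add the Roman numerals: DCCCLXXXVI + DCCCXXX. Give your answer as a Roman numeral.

DCCCLXXXVI = 886
DCCCXXX = 830
886 + 830 = 1716

MDCCXVI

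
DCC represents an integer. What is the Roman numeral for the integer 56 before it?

DCC = 700
700 - 56 = 644

DCXLIV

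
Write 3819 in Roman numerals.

Convert 3819 to Roman numerals:
  3819 contains 3×1000 (MMM)
  819 contains 1×500 (D)
  319 contains 3×100 (CCC)
  19 contains 1×10 (X)
  9 contains 1×9 (IX)

MMMDCCCXIX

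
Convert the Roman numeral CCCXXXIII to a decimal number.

CCCXXXIII: C=100, C=100, C=100, X=10, X=10, X=10, I=1, I=1, I=1
100 + 100 + 100 + 10 + 10 + 10 + 1 + 1 + 1 = 333

333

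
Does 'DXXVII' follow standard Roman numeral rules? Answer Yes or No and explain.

'DXXVII': Check the rules: uses only the symbols I, V, X, L, C, D, M; no symbol is repeated more than three times in a row; V, L and D each appear at most once; no smaller symbol precedes a larger one (values never increase from left to right). Value: D (500) + X (10) + X (10) + V (5) + I (1) + I (1) = 527. So it is a valid standard Roman numeral.

Yes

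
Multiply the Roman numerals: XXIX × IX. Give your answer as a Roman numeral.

XXIX = 29
IX = 9
29 × 9 = 261

CCLXI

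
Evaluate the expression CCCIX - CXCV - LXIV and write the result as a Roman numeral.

CCCIX = 309, CXCV = 195, LXIV = 64
309 - 195 = 114
114 - 64 = 50

L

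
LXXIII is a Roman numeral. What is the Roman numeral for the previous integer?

LXXIII = 73; previous is 72

LXXII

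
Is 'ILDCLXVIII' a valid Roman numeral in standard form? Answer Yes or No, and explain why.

'ILDCLXVIII': L should not appear more than once

No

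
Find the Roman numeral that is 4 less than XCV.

XCV = 95
95 - 4 = 91

XCI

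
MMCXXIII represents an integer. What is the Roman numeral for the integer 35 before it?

MMCXXIII = 2123
2123 - 35 = 2088

MMLXXXVIII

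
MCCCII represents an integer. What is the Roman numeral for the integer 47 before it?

MCCCII = 1302
1302 - 47 = 1255

MCCLV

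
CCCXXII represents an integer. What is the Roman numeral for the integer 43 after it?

CCCXXII = 322
322 + 43 = 365

CCCLXV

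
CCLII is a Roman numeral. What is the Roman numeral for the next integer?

CCLII = 252; next is 253

CCLIII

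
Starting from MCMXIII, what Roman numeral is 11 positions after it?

MCMXIII = 1913
1913 + 11 = 1924

MCMXXIV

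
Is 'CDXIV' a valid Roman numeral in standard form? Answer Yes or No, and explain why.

'CDXIV': Check the rules: uses only the symbols I, V, X, L, C, D, M; no symbol is repeated more than three times in a row; V, L and D each appear at most once; the only places a smaller symbol precedes a larger one are the allowed subtractive pairs CD, IV, the symbol right after such a pair (if any) is smaller than the pair's first symbol, and otherwise the values never increase from left to right. Value: CD (400) + X (10) + IV (4) = 414. So it is a valid standard Roman numeral.

Yes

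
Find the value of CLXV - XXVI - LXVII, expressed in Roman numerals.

CLXV = 165, XXVI = 26, LXVII = 67
165 - 26 = 139
139 - 67 = 72

LXXII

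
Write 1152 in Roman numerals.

Convert 1152 to Roman numerals:
  1152 contains 1×1000 (M)
  152 contains 1×100 (C)
  52 contains 1×50 (L)
  2 contains 2×1 (II)

MCLII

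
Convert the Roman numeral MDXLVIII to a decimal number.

MDXLVIII: M=1000, D=500, XL=40, V=5, I=1, I=1, I=1
1000 + 500 + 40 + 5 + 1 + 1 + 1 = 1548

1548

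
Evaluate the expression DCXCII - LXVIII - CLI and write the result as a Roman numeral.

DCXCII = 692, LXVIII = 68, CLI = 151
692 - 68 = 624
624 - 151 = 473

CDLXXIII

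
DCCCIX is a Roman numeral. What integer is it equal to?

DCCCIX: D=500, C=100, C=100, C=100, IX=9
500 + 100 + 100 + 100 + 9 = 809

809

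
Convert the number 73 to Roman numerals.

Convert 73 to Roman numerals:
  73 contains 1×50 (L)
  23 contains 2×10 (XX)
  3 contains 3×1 (III)

LXXIII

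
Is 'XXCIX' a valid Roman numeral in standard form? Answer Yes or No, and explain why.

'XXCIX': X (position 1) comes before the larger symbol C (position 3) without being directly in front of it as a subtractive pair; apart from IV, IX, XL, XC, CD and CM, symbols must go from largest to smallest

No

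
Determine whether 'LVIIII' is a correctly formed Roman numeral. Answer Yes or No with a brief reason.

'LVIIII': More than 3 consecutive I's

No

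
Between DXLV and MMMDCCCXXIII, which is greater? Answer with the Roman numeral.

DXLV = 545
MMMDCCCXXIII = 3823
3823 is larger

MMMDCCCXXIII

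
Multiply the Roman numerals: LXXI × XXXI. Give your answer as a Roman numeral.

LXXI = 71
XXXI = 31
71 × 31 = 2201

MMCCI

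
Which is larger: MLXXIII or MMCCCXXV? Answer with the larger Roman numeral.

MLXXIII = 1073
MMCCCXXV = 2325
2325 is larger

MMCCCXXV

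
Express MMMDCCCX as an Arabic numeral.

MMMDCCCX: M=1000, M=1000, M=1000, D=500, C=100, C=100, C=100, X=10
1000 + 1000 + 1000 + 500 + 100 + 100 + 100 + 10 = 3810

3810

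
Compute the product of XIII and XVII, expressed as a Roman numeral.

XIII = 13
XVII = 17
13 × 17 = 221

CCXXI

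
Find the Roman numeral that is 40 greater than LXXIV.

LXXIV = 74
74 + 40 = 114

CXIV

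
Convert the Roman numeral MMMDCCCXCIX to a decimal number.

MMMDCCCXCIX: M=1000, M=1000, M=1000, D=500, C=100, C=100, C=100, XC=90, IX=9
1000 + 1000 + 1000 + 500 + 100 + 100 + 100 + 90 + 9 = 3899

3899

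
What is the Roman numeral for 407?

Convert 407 to Roman numerals:
  407 contains 1×400 (CD)
  7 contains 1×5 (V)
  2 contains 2×1 (II)

CDVII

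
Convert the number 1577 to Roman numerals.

Convert 1577 to Roman numerals:
  1577 contains 1×1000 (M)
  577 contains 1×500 (D)
  77 contains 1×50 (L)
  27 contains 2×10 (XX)
  7 contains 1×5 (V)
  2 contains 2×1 (II)

MDLXXVII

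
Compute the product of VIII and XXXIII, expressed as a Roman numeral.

VIII = 8
XXXIII = 33
8 × 33 = 264

CCLXIV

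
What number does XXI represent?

XXI: X=10, X=10, I=1
10 + 10 + 1 = 21

21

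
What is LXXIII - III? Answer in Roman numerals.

LXXIII = 73
III = 3
73 - 3 = 70

LXX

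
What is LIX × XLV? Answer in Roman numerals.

LIX = 59
XLV = 45
59 × 45 = 2655

MMDCLV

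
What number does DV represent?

DV: D=500, V=5
500 + 5 = 505

505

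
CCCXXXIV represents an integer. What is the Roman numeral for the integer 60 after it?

CCCXXXIV = 334
334 + 60 = 394

CCCXCIV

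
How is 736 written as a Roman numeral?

Convert 736 to Roman numerals:
  736 contains 1×500 (D)
  236 contains 2×100 (CC)
  36 contains 3×10 (XXX)
  6 contains 1×5 (V)
  1 contains 1×1 (I)

DCCXXXVI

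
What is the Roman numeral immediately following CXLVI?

CXLVI = 146, so the next integer is 146 + 1 = 147

CXLVII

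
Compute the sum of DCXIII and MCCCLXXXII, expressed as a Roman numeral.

DCXIII = 613
MCCCLXXXII = 1382
613 + 1382 = 1995

MCMXCV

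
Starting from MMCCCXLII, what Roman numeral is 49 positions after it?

MMCCCXLII = 2342
2342 + 49 = 2391

MMCCCXCI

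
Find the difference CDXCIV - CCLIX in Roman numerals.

CDXCIV = 494
CCLIX = 259
494 - 259 = 235

CCXXXV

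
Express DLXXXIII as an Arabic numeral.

DLXXXIII: D=500, L=50, X=10, X=10, X=10, I=1, I=1, I=1
500 + 50 + 10 + 10 + 10 + 1 + 1 + 1 = 583

583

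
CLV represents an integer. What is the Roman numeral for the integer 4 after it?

CLV = 155
155 + 4 = 159

CLIX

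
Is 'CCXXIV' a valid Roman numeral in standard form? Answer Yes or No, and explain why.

'CCXXIV': Check the rules: uses only the symbols I, V, X, L, C, D, M; no symbol is repeated more than three times in a row; V, L and D each appear at most once; the only place a smaller symbol precedes a larger one is the allowed subtractive pair IV, the symbol right after such a pair (if any) is smaller than the pair's first symbol, and otherwise the values never increase from left to right. Value: C (100) + C (100) + X (10) + X (10) + IV (4) = 224. So it is a valid standard Roman numeral.

Yes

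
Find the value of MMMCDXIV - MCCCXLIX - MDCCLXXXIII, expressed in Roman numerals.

MMMCDXIV = 3414, MCCCXLIX = 1349, MDCCLXXXIII = 1783
3414 - 1349 = 2065
2065 - 1783 = 282

CCLXXXII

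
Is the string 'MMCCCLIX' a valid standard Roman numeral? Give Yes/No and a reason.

'MMCCCLIX': Check the rules: uses only the symbols I, V, X, L, C, D, M; no symbol is repeated more than three times in a row; V, L and D each appear at most once; the only place a smaller symbol precedes a larger one is the allowed subtractive pair IX, the symbol right after such a pair (if any) is smaller than the pair's first symbol, and otherwise the values never increase from left to right. Value: M (1000) + M (1000) + C (100) + C (100) + C (100) + L (50) + IX (9) = 2359. So it is a valid standard Roman numeral.

Yes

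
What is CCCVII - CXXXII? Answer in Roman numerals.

CCCVII = 307
CXXXII = 132
307 - 132 = 175

CLXXV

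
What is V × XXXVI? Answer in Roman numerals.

V = 5
XXXVI = 36
5 × 36 = 180

CLXXX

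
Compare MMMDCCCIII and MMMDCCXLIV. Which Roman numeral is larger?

MMMDCCCIII = 3803
MMMDCCXLIV = 3744
3803 is larger

MMMDCCCIII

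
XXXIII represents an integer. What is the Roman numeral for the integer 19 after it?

XXXIII = 33
33 + 19 = 52

LII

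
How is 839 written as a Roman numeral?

Convert 839 to Roman numerals:
  839 contains 1×500 (D)
  339 contains 3×100 (CCC)
  39 contains 3×10 (XXX)
  9 contains 1×9 (IX)

DCCCXXXIX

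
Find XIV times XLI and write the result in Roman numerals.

XIV = 14
XLI = 41
14 × 41 = 574

DLXXIV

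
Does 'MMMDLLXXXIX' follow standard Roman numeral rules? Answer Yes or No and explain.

'MMMDLLXXXIX': L should not appear more than once

No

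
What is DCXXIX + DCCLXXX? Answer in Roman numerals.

DCXXIX = 629
DCCLXXX = 780
629 + 780 = 1409

MCDIX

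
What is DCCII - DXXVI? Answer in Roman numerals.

DCCII = 702
DXXVI = 526
702 - 526 = 176

CLXXVI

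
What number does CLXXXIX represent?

CLXXXIX: C=100, L=50, X=10, X=10, X=10, IX=9
100 + 50 + 10 + 10 + 10 + 9 = 189

189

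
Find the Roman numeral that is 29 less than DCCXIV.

DCCXIV = 714
714 - 29 = 685

DCLXXXV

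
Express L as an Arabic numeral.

L: L=50

50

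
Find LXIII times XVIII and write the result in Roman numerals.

LXIII = 63
XVIII = 18
63 × 18 = 1134

MCXXXIV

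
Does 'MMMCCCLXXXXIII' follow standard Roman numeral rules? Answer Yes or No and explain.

'MMMCCCLXXXXIII': More than 3 consecutive X's

No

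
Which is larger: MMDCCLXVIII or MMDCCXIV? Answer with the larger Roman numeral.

MMDCCLXVIII = 2768
MMDCCXIV = 2714
2768 is larger

MMDCCLXVIII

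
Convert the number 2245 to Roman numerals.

Convert 2245 to Roman numerals:
  2245 contains 2×1000 (MM)
  245 contains 2×100 (CC)
  45 contains 1×40 (XL)
  5 contains 1×5 (V)

MMCCXLV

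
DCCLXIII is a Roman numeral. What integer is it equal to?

DCCLXIII: D=500, C=100, C=100, L=50, X=10, I=1, I=1, I=1
500 + 100 + 100 + 50 + 10 + 1 + 1 + 1 = 763

763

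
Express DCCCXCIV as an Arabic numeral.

DCCCXCIV: D=500, C=100, C=100, C=100, XC=90, IV=4
500 + 100 + 100 + 100 + 90 + 4 = 894

894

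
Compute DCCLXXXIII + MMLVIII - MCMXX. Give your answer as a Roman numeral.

DCCLXXXIII = 783, MMLVIII = 2058, MCMXX = 1920
783 + 2058 = 2841
2841 - 1920 = 921

CMXXI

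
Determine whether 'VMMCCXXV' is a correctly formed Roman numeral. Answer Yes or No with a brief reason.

'VMMCCXXV': V should not appear more than once

No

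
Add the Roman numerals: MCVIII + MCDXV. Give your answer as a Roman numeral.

MCVIII = 1108
MCDXV = 1415
1108 + 1415 = 2523

MMDXXIII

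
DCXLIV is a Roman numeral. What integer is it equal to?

DCXLIV: D=500, C=100, XL=40, IV=4
500 + 100 + 40 + 4 = 644

644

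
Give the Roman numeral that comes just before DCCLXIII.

DCCLXIII = 763, so the previous integer is 763 - 1 = 762

DCCLXII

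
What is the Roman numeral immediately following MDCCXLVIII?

MDCCXLVIII = 1748, so the next integer is 1748 + 1 = 1749

MDCCXLIX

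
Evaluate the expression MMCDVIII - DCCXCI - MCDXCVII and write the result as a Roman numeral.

MMCDVIII = 2408, DCCXCI = 791, MCDXCVII = 1497
2408 - 791 = 1617
1617 - 1497 = 120

CXX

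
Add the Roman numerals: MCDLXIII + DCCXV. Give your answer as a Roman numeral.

MCDLXIII = 1463
DCCXV = 715
1463 + 715 = 2178

MMCLXXVIII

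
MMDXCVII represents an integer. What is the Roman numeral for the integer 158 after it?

MMDXCVII = 2597
2597 + 158 = 2755

MMDCCLV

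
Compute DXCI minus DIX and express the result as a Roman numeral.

DXCI = 591
DIX = 509
591 - 509 = 82

LXXXII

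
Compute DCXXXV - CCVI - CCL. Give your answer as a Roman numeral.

DCXXXV = 635, CCVI = 206, CCL = 250
635 - 206 = 429
429 - 250 = 179

CLXXIX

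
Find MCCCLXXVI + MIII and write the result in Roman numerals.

MCCCLXXVI = 1376
MIII = 1003
1376 + 1003 = 2379

MMCCCLXXIX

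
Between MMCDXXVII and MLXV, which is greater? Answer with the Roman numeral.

MMCDXXVII = 2427
MLXV = 1065
2427 is larger

MMCDXXVII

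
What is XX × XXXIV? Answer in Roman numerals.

XX = 20
XXXIV = 34
20 × 34 = 680

DCLXXX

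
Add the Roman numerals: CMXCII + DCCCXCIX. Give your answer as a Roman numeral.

CMXCII = 992
DCCCXCIX = 899
992 + 899 = 1891

MDCCCXCI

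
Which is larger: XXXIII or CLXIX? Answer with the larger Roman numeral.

XXXIII = 33
CLXIX = 169
169 is larger

CLXIX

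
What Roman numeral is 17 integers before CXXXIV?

CXXXIV = 134
134 - 17 = 117

CXVII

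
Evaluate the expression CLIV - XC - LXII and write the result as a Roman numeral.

CLIV = 154, XC = 90, LXII = 62
154 - 90 = 64
64 - 62 = 2

II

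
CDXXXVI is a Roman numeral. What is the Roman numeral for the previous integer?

CDXXXVI = 436; previous is 435

CDXXXV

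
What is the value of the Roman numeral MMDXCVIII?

MMDXCVIII: M=1000, M=1000, D=500, XC=90, V=5, I=1, I=1, I=1
1000 + 1000 + 500 + 90 + 5 + 1 + 1 + 1 = 2598

2598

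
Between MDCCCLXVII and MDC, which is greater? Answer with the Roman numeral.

MDCCCLXVII = 1867
MDC = 1600
1867 is larger

MDCCCLXVII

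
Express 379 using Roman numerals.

Convert 379 to Roman numerals:
  379 contains 3×100 (CCC)
  79 contains 1×50 (L)
  29 contains 2×10 (XX)
  9 contains 1×9 (IX)

CCCLXXIX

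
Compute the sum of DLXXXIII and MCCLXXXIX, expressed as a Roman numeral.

DLXXXIII = 583
MCCLXXXIX = 1289
583 + 1289 = 1872

MDCCCLXXII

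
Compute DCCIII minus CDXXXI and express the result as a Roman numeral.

DCCIII = 703
CDXXXI = 431
703 - 431 = 272

CCLXXII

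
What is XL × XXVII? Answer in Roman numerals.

XL = 40
XXVII = 27
40 × 27 = 1080

MLXXX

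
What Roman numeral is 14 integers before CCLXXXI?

CCLXXXI = 281
281 - 14 = 267

CCLXVII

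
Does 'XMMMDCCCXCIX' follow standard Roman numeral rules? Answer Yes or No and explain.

'XMMMDCCCXCIX': Invalid subtractive combination: XM

No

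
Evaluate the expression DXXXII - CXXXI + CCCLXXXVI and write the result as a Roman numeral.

DXXXII = 532, CXXXI = 131, CCCLXXXVI = 386
532 - 131 = 401
401 + 386 = 787

DCCLXXXVII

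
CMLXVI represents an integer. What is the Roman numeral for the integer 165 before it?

CMLXVI = 966
966 - 165 = 801

DCCCI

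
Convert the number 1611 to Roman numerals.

Convert 1611 to Roman numerals:
  1611 contains 1×1000 (M)
  611 contains 1×500 (D)
  111 contains 1×100 (C)
  11 contains 1×10 (X)
  1 contains 1×1 (I)

MDCXI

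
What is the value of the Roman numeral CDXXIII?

CDXXIII: CD=400, X=10, X=10, I=1, I=1, I=1
400 + 10 + 10 + 1 + 1 + 1 = 423

423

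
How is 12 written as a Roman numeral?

Convert 12 to Roman numerals:
  12 contains 1×10 (X)
  2 contains 2×1 (II)

XII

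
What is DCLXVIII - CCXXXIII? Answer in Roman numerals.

DCLXVIII = 668
CCXXXIII = 233
668 - 233 = 435

CDXXXV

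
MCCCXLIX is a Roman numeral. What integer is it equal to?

MCCCXLIX: M=1000, C=100, C=100, C=100, XL=40, IX=9
1000 + 100 + 100 + 100 + 40 + 9 = 1349

1349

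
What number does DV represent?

DV: D=500, V=5
500 + 5 = 505

505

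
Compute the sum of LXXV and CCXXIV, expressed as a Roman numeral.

LXXV = 75
CCXXIV = 224
75 + 224 = 299

CCXCIX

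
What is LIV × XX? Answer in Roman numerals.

LIV = 54
XX = 20
54 × 20 = 1080

MLXXX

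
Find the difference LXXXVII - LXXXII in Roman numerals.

LXXXVII = 87
LXXXII = 82
87 - 82 = 5

V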